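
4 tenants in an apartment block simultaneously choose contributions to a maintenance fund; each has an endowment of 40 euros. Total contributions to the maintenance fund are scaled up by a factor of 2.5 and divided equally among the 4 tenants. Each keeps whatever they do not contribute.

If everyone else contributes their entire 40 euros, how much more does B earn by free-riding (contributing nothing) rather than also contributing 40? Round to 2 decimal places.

Switching from a contribution of 40 to 0 lets B keep an extra 40 euros, but lowers the maintenance fund by 40, which costs B their own share of that drop: 2.5/4 × 40 = 25.00.
Net gain = 40 − 25.00 = 15.00. The private return per contributed unit (0.6250) is below 1, so free-riding is indeed the best response regardless of what the others do.

15.00 euros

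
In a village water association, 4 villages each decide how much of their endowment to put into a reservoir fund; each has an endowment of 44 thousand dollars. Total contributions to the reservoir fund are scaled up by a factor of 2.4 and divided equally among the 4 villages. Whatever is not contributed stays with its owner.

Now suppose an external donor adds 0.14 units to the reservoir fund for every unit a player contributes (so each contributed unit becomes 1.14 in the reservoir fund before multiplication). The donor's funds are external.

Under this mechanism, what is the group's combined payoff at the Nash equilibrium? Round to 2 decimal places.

The effective private return is 2.4 × 1.14 / 4 = 0.6840, which is still under 1, so the mechanism doesn't change anyone's dominant strategy: zero contribution.
Everyone keeps their endowment and the group total is 4 × 44 = 176.

176.00 thousand dollars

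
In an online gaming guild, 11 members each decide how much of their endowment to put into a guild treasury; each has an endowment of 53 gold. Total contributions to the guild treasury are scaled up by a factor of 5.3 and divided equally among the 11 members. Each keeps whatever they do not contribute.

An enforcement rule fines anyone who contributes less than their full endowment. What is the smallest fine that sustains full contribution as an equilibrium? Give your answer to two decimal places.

27.46 gold

Given the others contribute fully, the best deviation is to contribute 0 (any partial contribution still incurs the fine and gives up units whose private return 0.4818 is below 1).
Deviating from 53 to 0 saves 53 gold but forfeits the deviator's share of the drop in the guild treasury: 5.3/11 × 53 = 25.54.
So the deviation gain is 53 − 25.54 = 27.46, and the fine must be at least 27.46 gold to wipe it out.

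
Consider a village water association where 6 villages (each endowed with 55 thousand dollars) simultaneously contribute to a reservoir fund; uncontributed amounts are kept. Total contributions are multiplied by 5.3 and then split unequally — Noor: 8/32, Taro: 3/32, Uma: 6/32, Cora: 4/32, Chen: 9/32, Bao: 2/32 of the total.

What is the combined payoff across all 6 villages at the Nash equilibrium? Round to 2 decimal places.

A player with share s gets back 5.3·s per unit contributed, so full contribution is dominant for anyone with s > 1/5.3 = 0.1887 and zero contribution is dominant for anyone below.
Noor and Chen are above the threshold, contributing 55 each; the remaining 4 contribute 0. Total contributed: 110.
The reservoir fund pays out 5.3 × 110 = 583.00 in total (split across the unequal shares, but the aggregate is all that matters for the group sum).
The 4 free-riders keep 55 each, adding 220. Group total = 220 + 583.00 = 803.00.

803.00 thousand dollars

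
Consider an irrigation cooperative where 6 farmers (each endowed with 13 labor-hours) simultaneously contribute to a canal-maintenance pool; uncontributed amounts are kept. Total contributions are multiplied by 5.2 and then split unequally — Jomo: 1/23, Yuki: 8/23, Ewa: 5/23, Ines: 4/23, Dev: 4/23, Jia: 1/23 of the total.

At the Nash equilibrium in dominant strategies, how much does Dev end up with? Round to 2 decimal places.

36.51 labor-hours

A player with share s gets back 5.2·s per unit contributed, so full contribution is dominant for anyone with s > 1/5.2 = 0.1923 and zero contribution is dominant for anyone below.
The shares above 0.1923 belong to Yuki and Ewa, contributing 13 each; the remaining 4 contribute 0. Total contributed: 26.
Dev keeps 13 and receives 5.2 × 26 × 4/23 = 23.51 from the canal-maintenance pool, for a payoff of 36.51.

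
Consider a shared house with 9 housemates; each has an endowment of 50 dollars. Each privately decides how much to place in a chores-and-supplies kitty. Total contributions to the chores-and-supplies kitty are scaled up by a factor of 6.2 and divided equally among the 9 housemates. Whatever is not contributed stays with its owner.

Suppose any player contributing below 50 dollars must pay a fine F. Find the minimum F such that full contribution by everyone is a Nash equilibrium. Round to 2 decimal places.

Given the others contribute fully, the best deviation is to contribute 0 (any partial contribution still incurs the fine and gives up units whose private return 0.6889 is below 1).
Deviating from 50 to 0 saves 50 dollars but forfeits the deviator's share of the drop in the chores-and-supplies kitty: 6.2/9 × 50 = 34.44.
So the deviation gain is 50 − 34.44 = 15.56, and the fine must be at least 15.56 dollars to wipe it out.

15.56 dollars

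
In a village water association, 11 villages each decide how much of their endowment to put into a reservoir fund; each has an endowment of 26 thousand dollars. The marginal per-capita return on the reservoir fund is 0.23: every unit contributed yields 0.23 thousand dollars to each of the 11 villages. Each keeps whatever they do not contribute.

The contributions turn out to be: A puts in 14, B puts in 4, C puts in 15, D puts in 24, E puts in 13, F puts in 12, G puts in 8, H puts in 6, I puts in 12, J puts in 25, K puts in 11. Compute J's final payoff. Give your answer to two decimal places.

34.12 thousand dollars

Total contributed: 14 + 4 + 15 + 24 + 13 + 12 + 8 + 6 + 12 + 25 + 11 = 144.
Each receives 0.23 × 144 = 33.12 from the reservoir fund.
J keeps 26 − 25 = 1, so J's payoff is 1 + 33.12 = 34.12.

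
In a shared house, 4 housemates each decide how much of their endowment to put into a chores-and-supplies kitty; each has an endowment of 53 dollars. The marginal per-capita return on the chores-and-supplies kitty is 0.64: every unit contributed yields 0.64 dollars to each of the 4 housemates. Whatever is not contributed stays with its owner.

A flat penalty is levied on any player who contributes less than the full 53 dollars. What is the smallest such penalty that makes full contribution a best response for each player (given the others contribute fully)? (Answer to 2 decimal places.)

19.08 dollars

Given the others contribute fully, the best deviation is to contribute 0 (any partial contribution still incurs the fine and gives up units whose private return 0.64 is below 1).
Deviating from 53 to 0 saves 53 dollars but forfeits the deviator's share of the drop in the chores-and-supplies kitty: 0.64 × 53 = 33.92.
So the deviation gain is 53 − 33.92 = 19.08, and the fine must be at least 19.08 dollars to wipe it out.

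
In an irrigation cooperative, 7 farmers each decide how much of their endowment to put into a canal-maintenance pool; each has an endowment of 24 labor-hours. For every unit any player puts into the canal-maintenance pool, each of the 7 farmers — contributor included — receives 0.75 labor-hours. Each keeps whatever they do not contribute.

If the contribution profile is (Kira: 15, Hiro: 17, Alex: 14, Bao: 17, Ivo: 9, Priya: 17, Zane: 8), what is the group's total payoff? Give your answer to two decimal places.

580.25 labor-hours

Total contributed: 15 + 17 + 14 + 17 + 9 + 17 + 8 = 97; total kept: 7 × 24 − 97 = 71.
The canal-maintenance pool pays out 0.75 × 7 × 97 = 509.25 in aggregate.
Group total = 71 + 509.25 = 580.25.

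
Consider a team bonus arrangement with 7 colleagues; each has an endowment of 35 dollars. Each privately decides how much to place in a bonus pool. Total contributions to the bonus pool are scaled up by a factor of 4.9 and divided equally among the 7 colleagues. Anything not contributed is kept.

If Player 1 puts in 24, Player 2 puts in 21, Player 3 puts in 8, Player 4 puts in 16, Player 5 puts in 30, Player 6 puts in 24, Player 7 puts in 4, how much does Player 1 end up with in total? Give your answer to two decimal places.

99.90 dollars

Total contributed: 24 + 21 + 8 + 16 + 30 + 24 + 4 = 127.
Each receives 4.9 × 127 / 7 = 88.90 from the bonus pool.
Player 1 keeps 35 − 24 = 11, so Player 1's payoff is 11 + 88.90 = 99.90.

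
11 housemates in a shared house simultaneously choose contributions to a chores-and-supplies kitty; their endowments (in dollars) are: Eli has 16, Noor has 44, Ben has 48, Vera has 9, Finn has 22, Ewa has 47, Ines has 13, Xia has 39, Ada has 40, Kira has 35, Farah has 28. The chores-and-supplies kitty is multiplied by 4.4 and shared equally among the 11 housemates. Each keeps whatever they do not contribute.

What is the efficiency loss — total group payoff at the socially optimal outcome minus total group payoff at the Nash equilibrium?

1159.40 dollars

The private return per contributed unit is 4.4/11 = 0.4000 < 1 for every player regardless of endowment, so the Nash equilibrium is zero contribution and the group total is Σ E_j = 16 + 44 + 48 + 9 + 22 + 47 + 13 + 39 + 40 + 35 + 28 = 341.
Each contributed unit returns 4.400 to the group, so the social optimum is full contribution by everyone: group total = 4.400 × 341 = 1500.40.
Efficiency loss = (4.400 − 1) × 341 = 1159.40.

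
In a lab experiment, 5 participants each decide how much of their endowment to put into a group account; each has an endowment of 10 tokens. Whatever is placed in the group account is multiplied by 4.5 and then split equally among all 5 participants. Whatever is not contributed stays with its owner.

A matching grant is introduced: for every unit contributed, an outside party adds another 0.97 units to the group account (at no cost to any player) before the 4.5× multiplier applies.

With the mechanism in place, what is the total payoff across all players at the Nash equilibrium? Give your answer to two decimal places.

The effective private return per unit is now 4.5 × 1.97 / 5 = 1.7730 > 1, so every player's dominant strategy flips to full contribution.
At the Nash equilibrium everyone contributes 10. Group total payoff = 4.5 × 1.97 × 50 = 443.25.

443.25 tokens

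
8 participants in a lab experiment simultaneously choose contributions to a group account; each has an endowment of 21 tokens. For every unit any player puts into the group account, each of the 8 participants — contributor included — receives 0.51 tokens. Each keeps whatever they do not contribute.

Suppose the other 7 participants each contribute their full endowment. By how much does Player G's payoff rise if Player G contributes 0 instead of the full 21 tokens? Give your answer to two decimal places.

10.29 tokens

Switching from a contribution of 21 to 0 lets Player G keep an extra 21 tokens, but lowers the group account by 21, which costs Player G their own share of that drop: 0.51 × 21 = 10.71.
Net gain = 21 − 10.71 = 10.29. The private return per contributed unit (0.51) is below 1, so free-riding is indeed the best response regardless of what the others do.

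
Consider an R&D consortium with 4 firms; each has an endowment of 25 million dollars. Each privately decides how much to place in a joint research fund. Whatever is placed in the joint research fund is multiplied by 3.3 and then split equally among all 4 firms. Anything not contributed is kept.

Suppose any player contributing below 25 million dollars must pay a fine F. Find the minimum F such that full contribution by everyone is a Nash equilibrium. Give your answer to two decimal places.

4.38 million dollars

Given the others contribute fully, the best deviation is to contribute 0 (any partial contribution still incurs the fine and gives up units whose private return 0.8250 is below 1).
Deviating from 25 to 0 saves 25 million dollars but forfeits the deviator's share of the drop in the joint research fund: 3.3/4 × 25 = 20.62.
So the deviation gain is 25 − 20.62 = 4.38, and the fine must be at least 4.38 million dollars to wipe it out.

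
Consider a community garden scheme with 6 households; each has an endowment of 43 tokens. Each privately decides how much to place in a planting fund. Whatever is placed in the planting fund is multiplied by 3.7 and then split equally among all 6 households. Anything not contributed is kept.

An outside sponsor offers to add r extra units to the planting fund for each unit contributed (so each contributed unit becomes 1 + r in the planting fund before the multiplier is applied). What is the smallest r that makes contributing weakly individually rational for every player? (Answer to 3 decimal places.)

0.622

With matching at rate r, one contributed unit becomes (1 + r) in the planting fund and returns 3.7 × (1 + r) / 6 to the contributor.
Setting this equal to 1: 1 + r = 6/3.7 = 1.6216.
So the minimum matching rate is r = 1.6216 − 1 = 0.622.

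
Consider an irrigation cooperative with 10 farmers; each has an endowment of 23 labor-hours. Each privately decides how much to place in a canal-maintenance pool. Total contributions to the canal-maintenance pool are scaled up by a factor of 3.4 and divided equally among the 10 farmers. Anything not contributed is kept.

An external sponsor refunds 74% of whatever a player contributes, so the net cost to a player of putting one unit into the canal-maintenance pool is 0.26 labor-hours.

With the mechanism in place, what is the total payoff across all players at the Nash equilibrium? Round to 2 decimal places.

Under the mechanism each unit contributed yields (3.4/10) / 0.26 = 1.3077 back to its contributor per unit of net cost, which exceeds 1, making full contribution the dominant choice for everyone.
At the Nash equilibrium everyone contributes 23. Group total payoff = 10 × (23 × 0.74 + 3.4 × 23) = 952.20.

952.20 labor-hours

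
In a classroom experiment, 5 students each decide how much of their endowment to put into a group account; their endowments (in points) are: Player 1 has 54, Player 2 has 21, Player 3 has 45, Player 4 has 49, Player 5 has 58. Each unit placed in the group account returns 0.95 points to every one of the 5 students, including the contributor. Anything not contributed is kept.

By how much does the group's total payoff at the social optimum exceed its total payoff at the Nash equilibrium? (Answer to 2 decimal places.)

The private return per contributed unit is 0.95 < 1 for everyone, so the Nash equilibrium is zero contribution and the group total is Σ E_j = 54 + 21 + 45 + 49 + 58 = 227.
Each contributed unit returns 4.750 to the group, so the social optimum is full contribution by everyone: group total = 4.750 × 227 = 1078.25.
Efficiency loss = (4.750 − 1) × 227 = 851.25.

851.25 points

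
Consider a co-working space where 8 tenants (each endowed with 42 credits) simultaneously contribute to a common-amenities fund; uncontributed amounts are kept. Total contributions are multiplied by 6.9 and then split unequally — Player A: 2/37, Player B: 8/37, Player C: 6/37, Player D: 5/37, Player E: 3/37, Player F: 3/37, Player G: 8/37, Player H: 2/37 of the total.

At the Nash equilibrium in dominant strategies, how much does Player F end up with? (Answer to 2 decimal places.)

A player with share s gets back 6.9·s per unit contributed, so full contribution is dominant for anyone with s > 1/6.9 = 0.1449 and zero contribution is dominant for anyone below.
The shares above 0.1449 belong to Player B, Player C and Player G, contributing 42 each; the remaining 5 contribute 0. Total contributed: 126.
Player F keeps 42 and receives 6.9 × 126 × 3/37 = 70.49 from the common-amenities fund, for a payoff of 112.49.

112.49 credits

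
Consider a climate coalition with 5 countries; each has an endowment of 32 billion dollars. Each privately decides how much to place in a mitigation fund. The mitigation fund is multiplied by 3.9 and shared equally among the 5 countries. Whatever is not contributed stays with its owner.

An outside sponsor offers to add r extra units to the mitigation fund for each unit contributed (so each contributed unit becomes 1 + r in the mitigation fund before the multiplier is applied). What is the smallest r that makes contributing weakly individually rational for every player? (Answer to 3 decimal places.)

0.282

With matching at rate r, one contributed unit becomes (1 + r) in the mitigation fund and returns 3.9 × (1 + r) / 5 to the contributor.
Setting this equal to 1: 1 + r = 5/3.9 = 1.2821.
So the minimum matching rate is r = 1.2821 − 1 = 0.282.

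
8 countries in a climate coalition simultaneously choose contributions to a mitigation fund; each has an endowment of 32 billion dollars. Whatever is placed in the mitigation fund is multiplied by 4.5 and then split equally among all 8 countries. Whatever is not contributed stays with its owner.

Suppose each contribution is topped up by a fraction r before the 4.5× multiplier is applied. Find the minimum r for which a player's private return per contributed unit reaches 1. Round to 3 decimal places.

With matching at rate r, one contributed unit becomes (1 + r) in the mitigation fund and returns 4.5 × (1 + r) / 8 to the contributor.
Setting this equal to 1: 1 + r = 8/4.5 = 1.7778.
So the minimum matching rate is r = 1.7778 − 1 = 0.778.

0.778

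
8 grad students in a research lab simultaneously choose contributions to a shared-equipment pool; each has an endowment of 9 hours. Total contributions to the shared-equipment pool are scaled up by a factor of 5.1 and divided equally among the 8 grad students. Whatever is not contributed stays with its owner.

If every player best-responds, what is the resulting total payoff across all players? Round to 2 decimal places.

72.00 hours

Each contributed unit returns 5.1/8 = 0.6375 to its contributor — below 1 — so contributing 0 is dominant for every player. At the Nash equilibrium everyone keeps their 9, and the group total is 8 × 9 = 72.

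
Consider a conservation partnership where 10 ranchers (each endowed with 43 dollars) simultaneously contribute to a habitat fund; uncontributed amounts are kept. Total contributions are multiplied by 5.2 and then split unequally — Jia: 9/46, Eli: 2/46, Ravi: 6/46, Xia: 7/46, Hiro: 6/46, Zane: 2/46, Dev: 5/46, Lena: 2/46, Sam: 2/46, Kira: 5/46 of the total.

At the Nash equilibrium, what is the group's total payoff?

Player j's private return per contributed unit is 5.2 × (j's share). Contributing is weakly dominant for j when that share is at least 1/5.2 = 0.1923, and contributing 0 is dominant otherwise.
Only Jia (9/46) clears that bar, contributing 43; the remaining 9 contribute 0. Total contributed: 43.
The habitat fund pays out 5.2 × 43 = 223.60 in total (split across the unequal shares, but the aggregate is all that matters for the group sum).
The 9 free-riders keep 43 each, adding 387. Group total = 387 + 223.60 = 610.60.

610.60 dollars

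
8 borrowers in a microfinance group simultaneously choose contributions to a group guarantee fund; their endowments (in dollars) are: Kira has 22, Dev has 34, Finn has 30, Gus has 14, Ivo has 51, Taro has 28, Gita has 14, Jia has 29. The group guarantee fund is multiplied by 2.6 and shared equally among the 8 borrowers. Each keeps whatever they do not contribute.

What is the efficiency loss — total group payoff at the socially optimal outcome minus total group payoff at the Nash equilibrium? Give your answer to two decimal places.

The private return per contributed unit is 2.6/8 = 0.3250 < 1 for every player regardless of endowment, so the Nash equilibrium is zero contribution and the group total is Σ E_j = 22 + 34 + 30 + 14 + 51 + 28 + 14 + 29 = 222.
Each contributed unit returns 2.600 to the group, so the social optimum is full contribution by everyone: group total = 2.600 × 222 = 577.20.
Efficiency loss = (2.600 − 1) × 222 = 355.20.

355.20 dollars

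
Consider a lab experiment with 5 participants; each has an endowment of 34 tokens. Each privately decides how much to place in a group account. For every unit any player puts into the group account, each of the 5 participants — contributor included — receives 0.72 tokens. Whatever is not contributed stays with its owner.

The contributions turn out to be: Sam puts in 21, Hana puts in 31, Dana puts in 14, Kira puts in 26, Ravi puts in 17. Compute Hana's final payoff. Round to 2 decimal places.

Total contributed: 21 + 31 + 14 + 26 + 17 = 109.
Each receives 0.72 × 109 = 78.48 from the group account.
Hana keeps 34 − 31 = 3, so Hana's payoff is 3 + 78.48 = 81.48.

81.48 tokens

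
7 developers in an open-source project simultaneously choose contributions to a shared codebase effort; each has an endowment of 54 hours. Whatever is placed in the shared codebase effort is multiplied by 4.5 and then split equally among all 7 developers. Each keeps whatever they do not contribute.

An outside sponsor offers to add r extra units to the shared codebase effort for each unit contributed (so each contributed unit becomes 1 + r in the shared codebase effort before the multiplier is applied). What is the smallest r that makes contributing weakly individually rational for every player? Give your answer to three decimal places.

0.556

With matching at rate r, one contributed unit becomes (1 + r) in the shared codebase effort and returns 4.5 × (1 + r) / 7 to the contributor.
Setting this equal to 1: 1 + r = 7/4.5 = 1.5556.
So the minimum matching rate is r = 1.5556 − 1 = 0.556.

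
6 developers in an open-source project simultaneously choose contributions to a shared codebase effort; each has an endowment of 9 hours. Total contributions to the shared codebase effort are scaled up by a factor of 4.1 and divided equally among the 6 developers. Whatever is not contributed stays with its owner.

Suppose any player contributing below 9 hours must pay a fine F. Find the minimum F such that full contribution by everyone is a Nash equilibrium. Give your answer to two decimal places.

2.85 hours

Given the others contribute fully, the best deviation is to contribute 0 (any partial contribution still incurs the fine and gives up units whose private return 0.6833 is below 1).
Deviating from 9 to 0 saves 9 hours but forfeits the deviator's share of the drop in the shared codebase effort: 4.1/6 × 9 = 6.15.
So the deviation gain is 9 − 6.15 = 2.85, and the fine must be at least 2.85 hours to wipe it out.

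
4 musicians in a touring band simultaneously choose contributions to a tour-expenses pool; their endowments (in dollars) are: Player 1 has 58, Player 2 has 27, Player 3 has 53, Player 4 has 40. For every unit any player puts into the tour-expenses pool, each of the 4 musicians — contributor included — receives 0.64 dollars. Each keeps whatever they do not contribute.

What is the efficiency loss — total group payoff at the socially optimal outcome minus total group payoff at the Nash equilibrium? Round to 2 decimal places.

277.68 dollars

The private return per contributed unit is 0.64 < 1 for everyone, so the Nash equilibrium is zero contribution and the group total is Σ E_j = 58 + 27 + 53 + 40 = 178.
Each contributed unit returns 2.560 to the group, so the social optimum is full contribution by everyone: group total = 2.560 × 178 = 455.68.
Efficiency loss = (2.560 − 1) × 178 = 277.68.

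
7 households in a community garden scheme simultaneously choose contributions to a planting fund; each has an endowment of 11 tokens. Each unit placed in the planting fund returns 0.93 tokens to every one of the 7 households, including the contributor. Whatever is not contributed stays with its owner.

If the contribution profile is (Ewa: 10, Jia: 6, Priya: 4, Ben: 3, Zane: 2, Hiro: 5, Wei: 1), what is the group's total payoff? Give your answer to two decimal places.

Total contributed: 10 + 6 + 4 + 3 + 2 + 5 + 1 = 31; total kept: 7 × 11 − 31 = 46.
The planting fund pays out 0.93 × 7 × 31 = 201.81 in aggregate.
Group total = 46 + 201.81 = 247.81.

247.81 tokens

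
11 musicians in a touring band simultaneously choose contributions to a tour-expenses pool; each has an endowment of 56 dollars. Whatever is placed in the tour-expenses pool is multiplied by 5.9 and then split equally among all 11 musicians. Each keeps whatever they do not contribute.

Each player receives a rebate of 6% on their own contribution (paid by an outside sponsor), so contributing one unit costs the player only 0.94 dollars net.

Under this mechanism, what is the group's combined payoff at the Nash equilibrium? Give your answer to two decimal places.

616.00 dollars

With the mechanism, a contributed unit returns (5.9/11) / 0.94 = 0.5706 per unit of net cost — still below 1 — so contributing 0 remains dominant for every player.
Everyone keeps their endowment and the group total is 11 × 56 = 616.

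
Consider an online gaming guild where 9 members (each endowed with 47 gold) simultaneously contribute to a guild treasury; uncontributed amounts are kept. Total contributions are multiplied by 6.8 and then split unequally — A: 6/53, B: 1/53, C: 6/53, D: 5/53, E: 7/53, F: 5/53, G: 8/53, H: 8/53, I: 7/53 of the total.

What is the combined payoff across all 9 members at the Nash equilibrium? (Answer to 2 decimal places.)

A player with share s gets back 6.8·s per unit contributed, so full contribution is dominant for anyone with s > 1/6.8 = 0.1471 and zero contribution is dominant for anyone below.
The shares above 0.1471 belong to G and H, contributing 47 each; the remaining 7 contribute 0. Total contributed: 94.
The guild treasury pays out 6.8 × 94 = 639.20 in total (split across the unequal shares, but the aggregate is all that matters for the group sum).
The 7 free-riders keep 47 each, adding 329. Group total = 329 + 639.20 = 968.20.

968.20 gold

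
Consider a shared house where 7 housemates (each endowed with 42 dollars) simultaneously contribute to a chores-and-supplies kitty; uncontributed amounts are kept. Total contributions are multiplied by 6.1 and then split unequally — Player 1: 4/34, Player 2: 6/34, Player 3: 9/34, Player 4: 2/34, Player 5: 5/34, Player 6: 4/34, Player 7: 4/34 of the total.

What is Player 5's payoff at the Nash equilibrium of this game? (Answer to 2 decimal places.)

Player j's private return per contributed unit is 6.1 × (j's share). Contributing is weakly dominant for j when that share is at least 1/6.1 = 0.1639, and contributing 0 is dominant otherwise.
The shares above 0.1639 belong to Player 2 and Player 3, contributing 42 each; the remaining 5 contribute 0. Total contributed: 84.
Player 5 keeps 42 and receives 6.1 × 84 × 5/34 = 75.35 from the chores-and-supplies kitty, for a payoff of 117.35.

117.35 dollars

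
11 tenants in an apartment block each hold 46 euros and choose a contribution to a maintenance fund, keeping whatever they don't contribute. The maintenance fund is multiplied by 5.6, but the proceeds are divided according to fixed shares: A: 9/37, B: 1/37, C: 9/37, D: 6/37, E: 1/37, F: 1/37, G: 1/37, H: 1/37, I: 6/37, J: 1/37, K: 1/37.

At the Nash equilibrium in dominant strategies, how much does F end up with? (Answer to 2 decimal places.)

59.92 euros

For player j, contributing a unit is worthwhile iff 5.6 × (j's share) ≥ 1, i.e. iff j's share is at least 0.1786.
The shares above 0.1786 belong to A and C, contributing 46 each; the remaining 9 contribute 0. Total contributed: 92.
F keeps 46 and receives 5.6 × 92 × 1/37 = 13.92 from the maintenance fund, for a payoff of 59.92.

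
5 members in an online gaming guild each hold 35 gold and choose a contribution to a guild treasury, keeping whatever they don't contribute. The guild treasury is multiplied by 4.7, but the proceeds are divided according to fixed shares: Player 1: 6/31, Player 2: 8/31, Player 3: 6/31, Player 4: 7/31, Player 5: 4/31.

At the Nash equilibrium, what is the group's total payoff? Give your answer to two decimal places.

434.00 gold

For player j, contributing a unit is worthwhile iff 4.7 × (j's share) ≥ 1, i.e. iff j's share is at least 0.2128.
Player 2 and Player 4 clear that bar, contributing 35 each; the remaining 3 contribute 0. Total contributed: 70.
The guild treasury pays out 4.7 × 70 = 329.00 in total (split across the unequal shares, but the aggregate is all that matters for the group sum).
The 3 free-riders keep 35 each, adding 105. Group total = 105 + 329.00 = 434.00.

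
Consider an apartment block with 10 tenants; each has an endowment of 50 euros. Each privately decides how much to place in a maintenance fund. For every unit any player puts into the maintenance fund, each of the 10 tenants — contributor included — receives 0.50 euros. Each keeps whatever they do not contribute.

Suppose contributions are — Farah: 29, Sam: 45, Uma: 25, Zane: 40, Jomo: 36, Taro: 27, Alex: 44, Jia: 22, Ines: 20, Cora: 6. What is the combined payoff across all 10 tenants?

1676.00 euros

Total contributed: 29 + 45 + 25 + 40 + 36 + 27 + 44 + 22 + 20 + 6 = 294; total kept: 10 × 50 − 294 = 206.
The maintenance fund pays out 0.50 × 10 × 294 = 1470.00 in aggregate.
Group total = 206 + 1470.00 = 1676.00.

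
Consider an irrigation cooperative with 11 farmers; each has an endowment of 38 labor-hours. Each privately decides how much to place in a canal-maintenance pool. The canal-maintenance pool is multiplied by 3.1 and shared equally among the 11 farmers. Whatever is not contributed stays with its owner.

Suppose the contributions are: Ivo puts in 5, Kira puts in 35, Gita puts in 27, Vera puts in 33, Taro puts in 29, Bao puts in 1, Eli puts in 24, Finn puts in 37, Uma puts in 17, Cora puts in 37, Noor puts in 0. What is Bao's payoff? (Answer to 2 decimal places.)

106.05 labor-hours

Total contributed: 5 + 35 + 27 + 33 + 29 + 1 + 24 + 37 + 17 + 37 + 0 = 245.
Each receives 3.1 × 245 / 11 = 69.05 from the canal-maintenance pool.
Bao keeps 38 − 1 = 37, so Bao's payoff is 37 + 69.05 = 106.05.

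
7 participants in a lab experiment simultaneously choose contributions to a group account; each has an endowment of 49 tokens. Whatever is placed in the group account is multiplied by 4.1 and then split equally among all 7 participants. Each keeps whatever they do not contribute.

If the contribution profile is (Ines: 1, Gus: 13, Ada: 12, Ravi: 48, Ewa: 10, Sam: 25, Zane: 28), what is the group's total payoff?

Total contributed: 1 + 13 + 12 + 48 + 10 + 25 + 28 = 137; total kept: 7 × 49 − 137 = 206.
The group account pays out 4.1 × 137 = 561.70 in aggregate.
Group total = 206 + 561.70 = 767.70.

767.70 tokens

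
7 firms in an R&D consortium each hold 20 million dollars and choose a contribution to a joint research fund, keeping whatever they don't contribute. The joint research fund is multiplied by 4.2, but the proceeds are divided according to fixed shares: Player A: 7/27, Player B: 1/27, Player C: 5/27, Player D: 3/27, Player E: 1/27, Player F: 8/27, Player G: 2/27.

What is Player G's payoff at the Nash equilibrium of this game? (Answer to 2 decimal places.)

32.44 million dollars

For player j, contributing a unit is worthwhile iff 4.2 × (j's share) ≥ 1, i.e. iff j's share is at least 0.2381.
Player A and Player F are above the threshold, contributing 20 each; the remaining 5 contribute 0. Total contributed: 40.
Player G keeps 20 and receives 4.2 × 40 × 2/27 = 12.44 from the joint research fund, for a payoff of 32.44.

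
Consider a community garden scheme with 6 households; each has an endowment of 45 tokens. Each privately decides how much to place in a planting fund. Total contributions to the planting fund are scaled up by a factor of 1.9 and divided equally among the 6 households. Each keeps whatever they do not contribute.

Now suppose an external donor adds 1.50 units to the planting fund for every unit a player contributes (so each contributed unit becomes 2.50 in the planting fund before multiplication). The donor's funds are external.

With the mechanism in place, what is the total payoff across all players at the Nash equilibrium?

With the mechanism, a contributed unit returns 1.9 × 2.50 / 6 = 0.7917 per unit of net cost — still below 1 — so contributing 0 remains dominant for every player.
At the Nash equilibrium no one contributes; group total payoff = 6 × 45 = 270.

270.00 tokens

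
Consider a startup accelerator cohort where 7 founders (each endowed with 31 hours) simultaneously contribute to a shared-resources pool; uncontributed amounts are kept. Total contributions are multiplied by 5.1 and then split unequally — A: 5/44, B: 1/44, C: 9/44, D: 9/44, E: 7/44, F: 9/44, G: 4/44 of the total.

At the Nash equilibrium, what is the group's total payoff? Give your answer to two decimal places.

Player j's private return per contributed unit is 5.1 × (j's share). Contributing is weakly dominant for j when that share is at least 1/5.1 = 0.1961, and contributing 0 is dominant otherwise.
The shares above 0.1961 belong to C, D and F, contributing 31 each; the remaining 4 contribute 0. Total contributed: 93.
The shared-resources pool pays out 5.1 × 93 = 474.30 in total (split across the unequal shares, but the aggregate is all that matters for the group sum).
The 4 free-riders keep 31 each, adding 124. Group total = 124 + 474.30 = 598.30.

598.30 hours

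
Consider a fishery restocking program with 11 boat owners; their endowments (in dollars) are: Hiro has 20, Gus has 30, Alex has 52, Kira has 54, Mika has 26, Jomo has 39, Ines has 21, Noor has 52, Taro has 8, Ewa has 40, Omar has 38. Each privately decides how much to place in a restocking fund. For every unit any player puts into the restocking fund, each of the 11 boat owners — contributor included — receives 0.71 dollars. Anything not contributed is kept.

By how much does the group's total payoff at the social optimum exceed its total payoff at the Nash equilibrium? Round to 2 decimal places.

The private return per contributed unit is 0.71 < 1 for everyone, so the Nash equilibrium is zero contribution and the group total is Σ E_j = 20 + 30 + 52 + 54 + 26 + 39 + 21 + 52 + 8 + 40 + 38 = 380.
Each contributed unit returns 7.810 to the group, so the social optimum is full contribution by everyone: group total = 7.810 × 380 = 2967.80.
Efficiency loss = (7.810 − 1) × 380 = 2587.80.

2587.80 dollars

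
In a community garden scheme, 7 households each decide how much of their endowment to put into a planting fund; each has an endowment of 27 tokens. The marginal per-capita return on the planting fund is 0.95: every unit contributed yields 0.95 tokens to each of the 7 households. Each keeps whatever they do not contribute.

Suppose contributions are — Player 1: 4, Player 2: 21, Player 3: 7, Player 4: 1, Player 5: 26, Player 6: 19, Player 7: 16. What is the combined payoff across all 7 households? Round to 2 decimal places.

Total contributed: 4 + 21 + 7 + 1 + 26 + 19 + 16 = 94; total kept: 7 × 27 − 94 = 95.
The planting fund pays out 0.95 × 7 × 94 = 625.10 in aggregate.
Group total = 95 + 625.10 = 720.10.

720.10 tokens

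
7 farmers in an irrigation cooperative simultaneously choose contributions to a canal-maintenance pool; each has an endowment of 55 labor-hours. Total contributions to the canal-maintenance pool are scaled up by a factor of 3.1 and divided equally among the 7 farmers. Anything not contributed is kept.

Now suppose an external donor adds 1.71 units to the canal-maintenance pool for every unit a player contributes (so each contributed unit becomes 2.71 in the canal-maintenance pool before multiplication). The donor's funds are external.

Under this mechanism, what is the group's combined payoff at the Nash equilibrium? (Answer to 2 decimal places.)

The effective private return per unit is now 3.1 × 2.71 / 7 = 1.2001 > 1, so every player's dominant strategy flips to full contribution.
So the Nash equilibrium is full contribution by all 7; the group earns 3.1 × 2.71 × 385 = 3234.39.

3234.39 labor-hours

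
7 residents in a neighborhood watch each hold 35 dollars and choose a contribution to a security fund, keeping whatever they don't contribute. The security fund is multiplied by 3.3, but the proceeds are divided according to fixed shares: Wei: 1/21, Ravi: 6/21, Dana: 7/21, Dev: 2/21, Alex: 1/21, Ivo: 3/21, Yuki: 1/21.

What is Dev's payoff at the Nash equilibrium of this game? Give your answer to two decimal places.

For player j, contributing a unit is worthwhile iff 3.3 × (j's share) ≥ 1, i.e. iff j's share is at least 0.3030.
The only share above 0.3030 is Dana's 7/21, contributing 35; the remaining 6 contribute 0. Total contributed: 35.
Dev keeps 35 and receives 3.3 × 35 × 2/21 = 11.00 from the security fund, for a payoff of 46.00.

46.00 dollars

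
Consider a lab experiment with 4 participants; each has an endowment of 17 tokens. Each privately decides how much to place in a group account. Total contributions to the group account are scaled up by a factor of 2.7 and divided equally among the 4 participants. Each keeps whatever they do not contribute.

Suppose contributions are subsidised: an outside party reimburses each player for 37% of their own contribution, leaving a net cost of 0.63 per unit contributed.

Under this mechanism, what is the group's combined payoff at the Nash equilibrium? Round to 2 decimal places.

The effective private return per unit is now (2.7/4) / 0.63 = 1.0714 > 1, so every player's dominant strategy flips to full contribution.
At the Nash equilibrium everyone contributes 17. Group total payoff = 4 × (17 × 0.37 + 2.7 × 17) = 208.76.

208.76 tokens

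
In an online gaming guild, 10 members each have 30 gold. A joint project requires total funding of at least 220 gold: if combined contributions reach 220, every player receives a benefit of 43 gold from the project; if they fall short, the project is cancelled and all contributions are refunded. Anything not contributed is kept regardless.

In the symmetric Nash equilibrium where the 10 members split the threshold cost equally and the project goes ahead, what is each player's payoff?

51 gold

Equal share of the threshold: 220/10 = 22.
At this profile no one gains by cutting their contribution: any cut drops the total below 220, the project is cancelled, contributions are refunded, and the deviator ends with 30, which is less than 30 − 22 + 43 = 51. Contributing more than 22 just wastes the excess. So contributing exactly 22 is a best response.
Each player's payoff: 30 − 22 + 43 = 51.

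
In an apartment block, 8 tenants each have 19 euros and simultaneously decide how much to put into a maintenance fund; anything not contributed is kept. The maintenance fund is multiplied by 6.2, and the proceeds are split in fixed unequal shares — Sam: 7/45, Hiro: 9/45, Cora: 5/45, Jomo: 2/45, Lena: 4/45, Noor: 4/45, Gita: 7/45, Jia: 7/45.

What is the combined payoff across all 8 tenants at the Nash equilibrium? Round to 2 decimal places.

A player with share s gets back 6.2·s per unit contributed, so full contribution is dominant for anyone with s > 1/6.2 = 0.1613 and zero contribution is dominant for anyone below.
Hiro alone (share 9/45) is above the threshold, contributing 19; the remaining 7 contribute 0. Total contributed: 19.
The maintenance fund pays out 6.2 × 19 = 117.80 in total (split across the unequal shares, but the aggregate is all that matters for the group sum).
The 7 free-riders keep 19 each, adding 133. Group total = 133 + 117.80 = 250.80.

250.80 euros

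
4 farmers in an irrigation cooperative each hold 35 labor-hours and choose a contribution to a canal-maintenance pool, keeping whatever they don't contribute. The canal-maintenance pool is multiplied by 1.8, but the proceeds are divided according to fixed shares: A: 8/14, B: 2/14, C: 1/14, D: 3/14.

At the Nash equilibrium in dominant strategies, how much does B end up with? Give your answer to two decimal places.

44.00 labor-hours

Each unit j contributes comes back to j as 1.8 × (j's share), so j prefers to contribute only if that share exceeds 1/1.8 = 0.5556; otherwise keeping the unit dominates.
Only A (8/14) clears that bar, contributing 35; the remaining 3 contribute 0. Total contributed: 35.
B keeps 35 and receives 1.8 × 35 × 2/14 = 9.00 from the canal-maintenance pool, for a payoff of 44.00.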